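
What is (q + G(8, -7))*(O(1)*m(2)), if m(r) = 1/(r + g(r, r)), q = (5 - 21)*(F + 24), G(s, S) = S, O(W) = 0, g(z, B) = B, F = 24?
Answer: 0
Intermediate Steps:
q = -768 (q = (5 - 21)*(24 + 24) = -16*48 = -768)
m(r) = 1/(2*r) (m(r) = 1/(r + r) = 1/(2*r))
(q + G(8, -7))*(O(1)*m(2)) = (-768 - 7)*(0*((1/2)/2)) = -0*(1/2)*(1/2) = -0/4 = -775*0 = 0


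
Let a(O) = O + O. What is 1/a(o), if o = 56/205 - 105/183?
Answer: -12505/7518 ≈ -1.6633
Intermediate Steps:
o = -3759/12505 (o = 56*(1/205) - 105*1/183 = 56/205 - 35/61 = -3759/12505 ≈ -0.30060)
a(O) = 2*O
1/a(o) = 1/(2*(-3759/12505)) = 1/(-7518/12505) = -12505/7518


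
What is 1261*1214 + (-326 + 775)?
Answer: 1531303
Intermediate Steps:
1261*1214 + (-326 + 775) = 1530854 + 449 = 1531303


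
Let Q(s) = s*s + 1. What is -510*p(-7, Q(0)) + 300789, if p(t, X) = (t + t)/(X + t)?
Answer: 299599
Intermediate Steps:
Q(s) = 1 + s² (Q(s) = s² + 1 = 1 + s²)
p(t, X) = 2*t/(X + t) (p(t, X) = (2*t)/(X + t) = 2*t/(X + t))
-510*p(-7, Q(0)) + 300789 = -1020*(-7)/((1 + 0²) - 7) + 300789 = -1020*(-7)/((1 + 0) - 7) + 300789 = -1020*(-7)/(1 - 7) + 300789 = -1020*(-7)/(-6) + 300789 = -1020*(-7)*(-1)/6 + 300789 = -510*7/3 + 300789 = -1190 + 300789 = 299599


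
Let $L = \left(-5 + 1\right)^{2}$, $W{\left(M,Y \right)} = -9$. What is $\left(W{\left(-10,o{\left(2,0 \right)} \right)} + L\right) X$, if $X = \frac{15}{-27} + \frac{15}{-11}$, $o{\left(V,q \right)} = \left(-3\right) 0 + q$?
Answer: $- \frac{1330}{99} \approx -13.434$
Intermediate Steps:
$o{\left(V,q \right)} = q$ ($o{\left(V,q \right)} = 0 + q = q$)
$X = - \frac{190}{99}$ ($X = 15 \left(- \frac{1}{27}\right) + 15 \left(- \frac{1}{11}\right) = - \frac{5}{9} - \frac{15}{11} = - \frac{190}{99} \approx -1.9192$)
$L = 16$ ($L = \left(-4\right)^{2} = 16$)
$\left(W{\left(-10,o{\left(2,0 \right)} \right)} + L\right) X = \left(-9 + 16\right) \left(- \frac{190}{99}\right) = 7 \left(- \frac{190}{99}\right) = - \frac{1330}{99}$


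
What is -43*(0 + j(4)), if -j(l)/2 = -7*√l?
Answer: -1204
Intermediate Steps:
j(l) = 14*√l (j(l) = -(-14)*√l = 14*√l)
-43*(0 + j(4)) = -43*(0 + 14*√4) = -43*(0 + 14*2) = -43*(0 + 28) = -43*28 = -1204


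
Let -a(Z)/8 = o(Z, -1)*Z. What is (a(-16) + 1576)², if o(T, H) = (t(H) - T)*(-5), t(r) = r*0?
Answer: 75064896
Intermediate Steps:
t(r) = 0
o(T, H) = 5*T (o(T, H) = (0 - T)*(-5) = -T*(-5) = 5*T)
a(Z) = -40*Z² (a(Z) = -8*5*Z*Z = -40*Z²)
(a(-16) + 1576)² = (-40*(-16)² + 1576)² = (-40*256 + 1576)² = (-10240 + 1576)² = (-8664)² = 75064896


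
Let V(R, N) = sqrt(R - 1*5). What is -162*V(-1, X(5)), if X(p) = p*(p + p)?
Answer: -162*I*sqrt(6) ≈ -396.82*I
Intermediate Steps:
X(p) = 2*p**2 (X(p) = p*(2*p) = 2*p**2)
V(R, N) = sqrt(-5 + R) (V(R, N) = sqrt(R - 5) = sqrt(-5 + R))
-162*V(-1, X(5)) = -162*sqrt(-5 - 1) = -162*I*sqrt(6)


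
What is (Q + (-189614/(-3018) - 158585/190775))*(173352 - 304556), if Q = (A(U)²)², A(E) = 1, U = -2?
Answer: -475886883046508/57575895 ≈ -8.2654e+6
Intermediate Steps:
Q = 1 (Q = (1²)² = 1² = 1)
(Q + (-189614/(-3018) - 158585/190775))*(173352 - 304556) = (1 + (-189614/(-3018) - 158585/190775))*(173352 - 304556) = (1 + (-189614*(-1/3018) - 158585*1/190775))*(-131204) = (1 + (94807/1509 - 31717/38155))*(-131204) = (1 + 3569500132/57575895)*(-131204) = (3627076027/57575895)*(-131204) = -475886883046508/57575895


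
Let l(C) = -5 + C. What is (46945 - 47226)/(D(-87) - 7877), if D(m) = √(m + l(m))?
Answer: 2213437/62047308 + 281*I*√179/62047308 ≈ 0.035673 + 6.0591e-5*I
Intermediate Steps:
D(m) = √(-5 + 2*m) (D(m) = √(m + (-5 + m)) = √(-5 + 2*m))
(46945 - 47226)/(D(-87) - 7877) = (46945 - 47226)/(√(-5 + 2*(-87)) - 7877) = -281/(√(-5 - 174) - 7877) = -281/(√(-179) - 7877) = -281/(I*√179 - 7877) = -281/(-7877 + I*√179)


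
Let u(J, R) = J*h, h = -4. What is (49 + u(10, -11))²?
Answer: 81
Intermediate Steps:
u(J, R) = -4*J (u(J, R) = J*(-4) = -4*J)
(49 + u(10, -11))² = (49 - 4*10)² = (49 - 40)² = 9² = 81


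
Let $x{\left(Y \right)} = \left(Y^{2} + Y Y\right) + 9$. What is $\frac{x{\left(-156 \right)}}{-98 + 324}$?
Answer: $\frac{48681}{226} \approx 215.4$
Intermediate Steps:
$x{\left(Y \right)} = 9 + 2 Y^{2}$ ($x{\left(Y \right)} = \left(Y^{2} + Y^{2}\right) + 9 = 2 Y^{2} + 9 = 9 + 2 Y^{2}$)
$\frac{x{\left(-156 \right)}}{-98 + 324} = \frac{9 + 2 \left(-156\right)^{2}}{-98 + 324} = \frac{9 + 2 \cdot 24336}{226} = \frac{9 + 48672}{226} = \frac{1}{226} \cdot 48681 = \frac{48681}{226}$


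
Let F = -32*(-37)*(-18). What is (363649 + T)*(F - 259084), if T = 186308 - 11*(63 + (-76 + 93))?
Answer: -153958994492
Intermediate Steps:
F = -21312 (F = 1184*(-18) = -21312)
T = 185428 (T = 186308 - 11*(63 + 17) = 186308 - 11*80 = 186308 - 880 = 185428)
(363649 + T)*(F - 259084) = (363649 + 185428)*(-21312 - 259084) = 549077*(-280396) = -153958994492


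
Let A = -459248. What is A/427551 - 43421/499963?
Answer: -248171699795/213759680613 ≈ -1.1610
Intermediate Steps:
A/427551 - 43421/499963 = -459248/427551 - 43421/499963 = -248171699795/213759680613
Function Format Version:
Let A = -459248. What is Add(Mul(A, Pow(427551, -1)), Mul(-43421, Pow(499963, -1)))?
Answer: Rational(-248171699795, 213759680613) ≈ -1.1610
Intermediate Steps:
Add(Mul(A, Pow(427551, -1)), Mul(-43421, Pow(499963, -1))) = Add(Mul(-459248, Pow(427551, -1)), Mul(-43421, Pow(499963, -1))) = Add(Mul(-459248, Rational(1, 427551)), Mul(-43421, Rational(1, 499963))) = Add(Rational(-459248, 427551), Rational(-43421, 499963)) = Rational(-248171699795, 213759680613)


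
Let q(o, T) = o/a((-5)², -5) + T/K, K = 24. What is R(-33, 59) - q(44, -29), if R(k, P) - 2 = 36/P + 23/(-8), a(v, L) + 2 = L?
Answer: 8957/1239 ≈ 7.2292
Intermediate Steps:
a(v, L) = -2 + L
R(k, P) = -7/8 + 36/P (R(k, P) = 2 + (36/P + 23/(-8)) = 2 + (36/P + 23*(-⅛)) = 2 + (36/P - 23/8) = 2 + (-23/8 + 36/P) = -7/8 + 36/P)
q(o, T) = -o/7 + T/24 (q(o, T) = o/(-2 - 5) + T/24 = o/(-7) + T*(1/24) = o*(-⅐) + T/24 = -o/7 + T/24)
R(-33, 59) - q(44, -29) = (-7/8 + 36/59) - (-⅐*44 + (1/24)*(-29)) = (-7/8 + 36*(1/59)) - (-44/7 - 29/24) = (-7/8 + 36/59) - 1*(-1259/168) = -125/472 + 1259/168 = 8957/1239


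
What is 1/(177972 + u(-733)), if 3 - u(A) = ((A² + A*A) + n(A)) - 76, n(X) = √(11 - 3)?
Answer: -896527/803760661721 + 2*√2/803760661721 ≈ -1.1154e-6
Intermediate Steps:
n(X) = 2*√2 (n(X) = √8 = 2*√2)
u(A) = 79 - 2*√2 - 2*A² (u(A) = 3 - (((A² + A*A) + 2*√2) - 76) = 3 - (((A² + A²) + 2*√2) - 76) = 3 - ((2*A² + 2*√2) - 76) = 3 - ((2*√2 + 2*A²) - 76) = 3 - (-76 + 2*√2 + 2*A²) = 3 + (76 - 2*√2 - 2*A²) = 79 - 2*√2 - 2*A²)
1/(177972 + u(-733)) = 1/(177972 + (79 - 2*√2 - 2*(-733)²)) = 1/(177972 + (79 - 2*√2 - 2*537289)) = 1/(177972 + (79 - 2*√2 - 1074578)) = 1/(177972 + (-1074499 - 2*√2)) = 1/(-896527 - 2*√2)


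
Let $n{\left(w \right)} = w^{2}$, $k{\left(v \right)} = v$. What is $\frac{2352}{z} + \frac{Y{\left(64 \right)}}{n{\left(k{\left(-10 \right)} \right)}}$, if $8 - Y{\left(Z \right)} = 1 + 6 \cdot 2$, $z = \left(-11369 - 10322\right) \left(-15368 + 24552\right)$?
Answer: $- \frac{889541}{17786620} \approx -0.050012$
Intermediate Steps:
$z = -199210144$ ($z = \left(-21691\right) 9184 = -199210144$)
$Y{\left(Z \right)} = -5$ ($Y{\left(Z \right)} = 8 - \left(1 + 6 \cdot 2\right) = 8 - \left(1 + 12\right) = 8 - 13 = -5$)
$\frac{2352}{z} + \frac{Y{\left(64 \right)}}{n{\left(k{\left(-10 \right)} \right)}} = \frac{2352}{-199210144} - \frac{5}{\left(-10\right)^{2}} = 2352 \left(- \frac{1}{199210144}\right) - \frac{5}{100} = - \frac{21}{1778662} - \frac{1}{20} = - \frac{889541}{17786620}$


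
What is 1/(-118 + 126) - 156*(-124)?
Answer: 154753/8 ≈ 19344.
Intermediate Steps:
1/(-118 + 126) - 156*(-124) = 1/8 + 19344 = ⅛ + 19344 = 154753/8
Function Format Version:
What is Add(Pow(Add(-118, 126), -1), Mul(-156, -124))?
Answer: Rational(154753, 8) ≈ 19344.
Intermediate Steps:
Add(Pow(Add(-118, 126), -1), Mul(-156, -124)) = Add(Pow(8, -1), 19344) = Add(Rational(1, 8), 19344) = Rational(154753, 8)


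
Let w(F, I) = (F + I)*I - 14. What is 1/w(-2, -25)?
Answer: 1/661 ≈ 0.0015129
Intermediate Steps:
w(F, I) = -14 + I*(F + I) (w(F, I) = I*(F + I) - 14 = -14 + I*(F + I))
1/w(-2, -25) = 1/(-14 + (-25)**2 - 2*(-25)) = 1/(-14 + 625 + 50) = 1/661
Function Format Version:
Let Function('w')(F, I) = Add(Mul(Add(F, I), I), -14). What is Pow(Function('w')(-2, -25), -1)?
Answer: Rational(1, 661) ≈ 0.0015129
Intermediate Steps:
Function('w')(F, I) = Add(-14, Mul(I, Add(F, I))) (Function('w')(F, I) = Add(Mul(I, Add(F, I)), -14) = Add(-14, Mul(I, Add(F, I))))
Pow(Function('w')(-2, -25), -1) = Pow(Add(-14, Pow(-25, 2), Mul(-2, -25)), -1) = Pow(Add(-14, 625, 50), -1) = Pow(661, -1) = Rational(1, 661)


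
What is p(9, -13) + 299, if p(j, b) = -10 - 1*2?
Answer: 287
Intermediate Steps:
p(j, b) = -12 (p(j, b) = -10 - 2 = -12)
p(9, -13) + 299 = -12 + 299 = 287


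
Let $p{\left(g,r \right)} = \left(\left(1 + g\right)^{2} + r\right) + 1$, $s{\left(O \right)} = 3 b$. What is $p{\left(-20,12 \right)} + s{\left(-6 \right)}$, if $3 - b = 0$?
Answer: $383$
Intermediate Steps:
$b = 3$ ($b = 3 - 0 = 3 + 0 = 3$)
$s{\left(O \right)} = 9$ ($s{\left(O \right)} = 3 \cdot 3 = 9$)
$p{\left(g,r \right)} = 1 + r + \left(1 + g\right)^{2}$ ($p{\left(g,r \right)} = \left(r + \left(1 + g\right)^{2}\right) + 1 = 1 + r + \left(1 + g\right)^{2}$)
$p{\left(-20,12 \right)} + s{\left(-6 \right)} = \left(1 + 12 + \left(1 - 20\right)^{2}\right) + 9 = \left(1 + 12 + \left(-19\right)^{2}\right) + 9 = \left(1 + 12 + 361\right) + 9 = 374 + 9 = 383$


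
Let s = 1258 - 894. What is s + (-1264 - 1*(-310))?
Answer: -590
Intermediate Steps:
s = 364
s + (-1264 - 1*(-310)) = 364 + (-1264 - 1*(-310)) = 364 + (-1264 + 310) = 364 - 954 = -590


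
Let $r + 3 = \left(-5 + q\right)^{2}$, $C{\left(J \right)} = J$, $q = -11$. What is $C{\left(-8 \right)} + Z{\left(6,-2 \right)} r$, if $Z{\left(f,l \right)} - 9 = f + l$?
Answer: $3281$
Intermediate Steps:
$r = 253$ ($r = -3 + \left(-5 - 11\right)^{2} = -3 + \left(-16\right)^{2} = -3 + 256 = 253$)
$Z{\left(f,l \right)} = 9 + f + l$ ($Z{\left(f,l \right)} = 9 + \left(f + l\right) = 9 + f + l$)
$C{\left(-8 \right)} + Z{\left(6,-2 \right)} r = -8 + \left(9 + 6 - 2\right) 253 = -8 + 13 \cdot 253 = -8 + 3289 = 3281$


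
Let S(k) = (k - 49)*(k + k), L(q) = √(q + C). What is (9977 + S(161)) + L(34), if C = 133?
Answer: 46041 + √167 ≈ 46054.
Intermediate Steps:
L(q) = √(133 + q) (L(q) = √(q + 133) = √(133 + q))
S(k) = 2*k*(-49 + k) (S(k) = (-49 + k)*(2*k) = 2*k*(-49 + k))
(9977 + S(161)) + L(34) = (9977 + 2*161*(-49 + 161)) + √(133 + 34) = (9977 + 2*161*112) + √167 = (9977 + 36064) + √167 = 46041 + √167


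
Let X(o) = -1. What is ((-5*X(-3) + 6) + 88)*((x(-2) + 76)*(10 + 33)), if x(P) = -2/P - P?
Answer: 336303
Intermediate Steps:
x(P) = -P - 2/P
((-5*X(-3) + 6) + 88)*((x(-2) + 76)*(10 + 33)) = ((-5*(-1) + 6) + 88)*(((-1*(-2) - 2/(-2)) + 76)*(10 + 33)) = ((5 + 6) + 88)*(((2 - 2*(-½)) + 76)*43) = (11 + 88)*(((2 + 1) + 76)*43) = 99*((3 + 76)*43) = 99*(79*43) = 99*3397 = 336303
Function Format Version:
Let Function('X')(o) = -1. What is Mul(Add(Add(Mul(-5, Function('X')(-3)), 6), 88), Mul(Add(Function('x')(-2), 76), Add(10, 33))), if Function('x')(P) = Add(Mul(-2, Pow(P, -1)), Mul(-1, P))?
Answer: 336303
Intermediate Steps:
Function('x')(P) = Add(Mul(-1, P), Mul(-2, Pow(P, -1)))
Mul(Add(Add(Mul(-5, Function('X')(-3)), 6), 88), Mul(Add(Function('x')(-2), 76), Add(10, 33))) = Mul(Add(Add(Mul(-5, -1), 6), 88), Mul(Add(Add(Mul(-1, -2), Mul(-2, Pow(-2, -1))), 76), Add(10, 33))) = Mul(Add(Add(5, 6), 88), Mul(Add(Add(2, Mul(-2, Rational(-1, 2))), 76), 43)) = Mul(Add(11, 88), Mul(Add(Add(2, 1), 76), 43)) = Mul(99, Mul(Add(3, 76), 43)) = Mul(99, Mul(79, 43)) = Mul(99, 3397) = 336303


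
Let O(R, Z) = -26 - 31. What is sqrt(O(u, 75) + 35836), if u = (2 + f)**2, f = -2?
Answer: sqrt(35779) ≈ 189.15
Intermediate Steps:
u = 0 (u = (2 - 2)**2 = 0**2 = 0)
O(R, Z) = -57
sqrt(O(u, 75) + 35836) = sqrt(-57 + 35836) = sqrt(35779)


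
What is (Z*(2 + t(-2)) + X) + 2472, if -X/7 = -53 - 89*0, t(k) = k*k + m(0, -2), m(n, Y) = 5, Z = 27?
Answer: 3140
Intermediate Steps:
t(k) = 5 + k² (t(k) = k*k + 5 = k² + 5 = 5 + k²)
X = 371 (X = -7*(-53 - 89*0) = -7*(-53 + 0) = -7*(-53) = 371)
(Z*(2 + t(-2)) + X) + 2472 = (27*(2 + (5 + (-2)²)) + 371) + 2472 = (27*(2 + (5 + 4)) + 371) + 2472 = (27*(2 + 9) + 371) + 2472 = (27*11 + 371) + 2472 = (297 + 371) + 2472 = 668 + 2472 = 3140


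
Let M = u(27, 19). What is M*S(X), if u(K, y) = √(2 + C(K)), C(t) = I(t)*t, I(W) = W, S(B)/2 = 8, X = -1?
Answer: 16*√731 ≈ 432.59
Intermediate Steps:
S(B) = 16 (S(B) = 2*8 = 16)
C(t) = t² (C(t) = t*t = t²)
u(K, y) = √(2 + K²)
M = √731 (M = √(2 + 27²) = √(2 + 729) = √731 ≈ 27.037)
M*S(X) = √731*16 = 16*√731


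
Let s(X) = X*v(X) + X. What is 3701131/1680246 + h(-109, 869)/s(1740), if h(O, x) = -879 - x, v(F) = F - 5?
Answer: 465701969743/211475761560 ≈ 2.2022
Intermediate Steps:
v(F) = -5 + F
s(X) = X + X*(-5 + X) (s(X) = X*(-5 + X) + X = X + X*(-5 + X))
3701131/1680246 + h(-109, 869)/s(1740) = 3701131/1680246 + (-879 - 1*869)/((1740*(-4 + 1740))) = 3701131*(1/1680246) + (-879 - 869)/((1740*1736)) = 3701131/1680246 - 1748/3020640 = 3701131/1680246 - 1748*1/3020640 = 3701131/1680246 - 437/755160 = 465701969743/211475761560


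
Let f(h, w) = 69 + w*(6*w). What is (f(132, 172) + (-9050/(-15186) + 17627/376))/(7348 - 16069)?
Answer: -507100775875/24898175928 ≈ -20.367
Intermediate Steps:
f(h, w) = 69 + 6*w²
(f(132, 172) + (-9050/(-15186) + 17627/376))/(7348 - 16069) = ((69 + 6*172²) + (-9050/(-15186) + 17627/376))/(7348 - 16069) = ((69 + 6*29584) + (-9050*(-1/15186) + 17627*(1/376)))/(-8721) = ((69 + 177504) + (4525/7593 + 17627/376))*(-1/8721) = (177573 + 135543211/2854968)*(-1/8721) = (507100775875/2854968)*(-1/8721) = -507100775875/24898175928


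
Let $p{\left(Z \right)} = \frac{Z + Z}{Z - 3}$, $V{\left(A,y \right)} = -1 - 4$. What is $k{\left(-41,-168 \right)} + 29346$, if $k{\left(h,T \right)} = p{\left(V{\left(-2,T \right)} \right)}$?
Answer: $\frac{117389}{4} \approx 29347.0$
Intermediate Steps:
$V{\left(A,y \right)} = -5$ ($V{\left(A,y \right)} = -1 - 4 = -5$)
$p{\left(Z \right)} = \frac{2 Z}{-3 + Z}$
$k{\left(h,T \right)} = \frac{5}{4}$ ($k{\left(h,T \right)} = 2 \left(-5\right) \frac{1}{-3 - 5} = 2 \left(-5\right) \frac{1}{-8} = 2 \left(-5\right) \left(- \frac{1}{8}\right) = \frac{5}{4}$)
$k{\left(-41,-168 \right)} + 29346 = \frac{5}{4} + 29346 = \frac{117389}{4}$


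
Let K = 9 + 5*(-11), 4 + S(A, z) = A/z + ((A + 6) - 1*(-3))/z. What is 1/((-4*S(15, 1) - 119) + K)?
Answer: -1/305 ≈ -0.0032787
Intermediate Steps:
S(A, z) = -4 + A/z + (9 + A)/z (S(A, z) = -4 + (A/z + ((A + 6) - 1*(-3))/z) = -4 + (A/z + ((6 + A) + 3)/z) = -4 + (A/z + (9 + A)/z) = -4 + A/z + (9 + A)/z)
K = -46 (K = 9 - 55 = -46)
1/((-4*S(15, 1) - 119) + K) = 1/((-4*(9 - 4*1 + 2*15)/1 - 119) - 46) = 1/((-4*(9 - 4 + 30) - 119) - 46) = 1/((-4*35 - 119) - 46) = 1/((-140 - 119) - 46) = 1/(-259 - 46) = 1/(-305) = -1/305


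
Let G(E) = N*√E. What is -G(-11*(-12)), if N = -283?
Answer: 566*√33 ≈ 3251.4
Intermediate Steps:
G(E) = -283*√E
-G(-11*(-12)) = -(-283)*√(-11*(-12)) = -(-283)*√132 = -(-283)*2*√33 = -(-566)*√33 = 566*√33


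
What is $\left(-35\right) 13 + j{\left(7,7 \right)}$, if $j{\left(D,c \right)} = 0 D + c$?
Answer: $-448$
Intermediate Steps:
$j{\left(D,c \right)} = c$ ($j{\left(D,c \right)} = 0 + c = c$)
$\left(-35\right) 13 + j{\left(7,7 \right)} = \left(-35\right) 13 + 7 = -455 + 7 = -448$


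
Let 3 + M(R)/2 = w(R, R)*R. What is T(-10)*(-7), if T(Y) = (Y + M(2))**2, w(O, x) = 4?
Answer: 0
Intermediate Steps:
M(R) = -6 + 8*R (M(R) = -6 + 2*(4*R) = -6 + 8*R)
T(Y) = (10 + Y)**2 (T(Y) = (Y + (-6 + 8*2))**2 = (Y + (-6 + 16))**2 = (Y + 10)**2 = (10 + Y)**2)
T(-10)*(-7) = (10 - 10)**2*(-7) = 0**2*(-7) = 0*(-7) = 0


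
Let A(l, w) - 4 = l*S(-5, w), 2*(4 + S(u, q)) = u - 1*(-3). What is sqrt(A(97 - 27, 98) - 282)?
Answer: 2*I*sqrt(157) ≈ 25.06*I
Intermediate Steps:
S(u, q) = -5/2 + u/2 (S(u, q) = -4 + (u - 1*(-3))/2 = -4 + (u + 3)/2 = -4 + (3 + u)/2 = -4 + (3/2 + u/2) = -5/2 + u/2)
A(l, w) = 4 - 5*l (A(l, w) = 4 + l*(-5/2 + (1/2)*(-5)) = 4 + l*(-5/2 - 5/2) = 4 + l*(-5) = 4 - 5*l)
sqrt(A(97 - 27, 98) - 282) = sqrt((4 - 5*(97 - 27)) - 282) = sqrt((4 - 5*70) - 282) = sqrt((4 - 350) - 282) = sqrt(-346 - 282) = sqrt(-628) = 2*I*sqrt(157)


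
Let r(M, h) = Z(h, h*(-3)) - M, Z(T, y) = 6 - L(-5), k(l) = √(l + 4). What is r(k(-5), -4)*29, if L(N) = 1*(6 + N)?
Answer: 145 - 29*I ≈ 145.0 - 29.0*I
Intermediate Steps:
k(l) = √(4 + l)
L(N) = 6 + N
Z(T, y) = 5 (Z(T, y) = 6 - (6 - 5) = 6 - 1*1 = 6 - 1 = 5)
r(M, h) = 5 - M
r(k(-5), -4)*29 = (5 - √(4 - 5))*29 = (5 - √(-1))*29 = (5 - I)*29 = 145 - 29*I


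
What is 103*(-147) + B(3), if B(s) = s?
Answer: -15138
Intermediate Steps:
103*(-147) + B(3) = 103*(-147) + 3 = -15141 + 3 = -15138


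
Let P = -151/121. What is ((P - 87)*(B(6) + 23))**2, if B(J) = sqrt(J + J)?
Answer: 61684649044/14641 + 10489810928*sqrt(3)/14641 ≈ 5.4541e+6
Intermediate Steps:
B(J) = sqrt(2)*sqrt(J) (B(J) = sqrt(2*J) = sqrt(2)*sqrt(J))
P = -151/121 (P = -151*1/121 = -151/121 ≈ -1.2479)
((P - 87)*(B(6) + 23))**2 = ((-151/121 - 87)*(sqrt(2)*sqrt(6) + 23))**2 = (-10678*(2*sqrt(3) + 23)/121)**2 = (-10678*(23 + 2*sqrt(3))/121)**2 = (-245594/121 - 21356*sqrt(3)/121)**2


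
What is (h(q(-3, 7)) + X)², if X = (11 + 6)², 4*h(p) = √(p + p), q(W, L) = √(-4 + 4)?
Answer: 83521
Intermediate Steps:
q(W, L) = 0 (q(W, L) = √0 = 0)
h(p) = √2*√p/4 (h(p) = √(p + p)/4 = √(2*p)/4 = (√2*√p)/4 = √2*√p/4)
X = 289 (X = 17² = 289)
(h(q(-3, 7)) + X)² = (√2*√0/4 + 289)² = ((¼)*√2*0 + 289)² = (0 + 289)² = 289² = 83521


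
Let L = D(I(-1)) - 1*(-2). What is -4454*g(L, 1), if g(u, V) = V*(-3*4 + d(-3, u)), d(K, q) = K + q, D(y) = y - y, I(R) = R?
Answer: 57902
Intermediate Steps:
D(y) = 0
L = 2 (L = 0 - 1*(-2) = 0 + 2 = 2)
g(u, V) = V*(-15 + u) (g(u, V) = V*(-3*4 + (-3 + u)) = V*(-12 + (-3 + u)) = V*(-15 + u))
-4454*g(L, 1) = -4454*(-15 + 2) = -4454*(-13) = 57902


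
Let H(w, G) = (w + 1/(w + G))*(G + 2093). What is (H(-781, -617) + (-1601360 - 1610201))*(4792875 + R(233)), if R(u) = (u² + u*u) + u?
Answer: -4984456394276402/233 ≈ -2.1393e+13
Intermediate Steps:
R(u) = u + 2*u² (R(u) = (u² + u²) + u = 2*u² + u = u + 2*u²)
H(w, G) = (2093 + G)*(w + 1/(G + w)) (H(w, G) = (w + 1/(G + w))*(2093 + G) = (2093 + G)*(w + 1/(G + w)))
(H(-781, -617) + (-1601360 - 1610201))*(4792875 + R(233)) = ((2093 - 617 + 2093*(-781)² - 617*(-781)² - 781*(-617)² + 2093*(-617)*(-781))/(-617 - 781) + (-1601360 - 1610201))*(4792875 + 233*(1 + 2*233)) = ((2093 - 617 + 2093*609961 - 617*609961 - 781*380689 + 1008568561)/(-1398) - 3211561)*(4792875 + 233*(1 + 466)) = (-(2093 - 617 + 1276648373 - 376345937 - 297318109 + 1008568561)/1398 - 3211561)*(4792875 + 233*467) = (-1/1398*1611554364 - 3211561)*(4792875 + 108811) = (-268592394/233 - 3211561)*4901686 = -1016886107/233*4901686 = -4984456394276402/233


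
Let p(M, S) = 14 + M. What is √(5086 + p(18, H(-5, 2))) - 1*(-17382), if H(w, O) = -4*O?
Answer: 17382 + √5118 ≈ 17454.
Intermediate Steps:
√(5086 + p(18, H(-5, 2))) - 1*(-17382) = √(5086 + (14 + 18)) - 1*(-17382) = √(5086 + 32) + 17382 = √5118 + 17382 = 17382 + √5118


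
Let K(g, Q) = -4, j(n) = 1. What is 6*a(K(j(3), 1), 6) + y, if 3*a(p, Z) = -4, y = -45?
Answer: -53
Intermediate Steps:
a(p, Z) = -4/3 (a(p, Z) = (⅓)*(-4) = -4/3)
6*a(K(j(3), 1), 6) + y = 6*(-4/3) - 45 = -8 - 45 = -53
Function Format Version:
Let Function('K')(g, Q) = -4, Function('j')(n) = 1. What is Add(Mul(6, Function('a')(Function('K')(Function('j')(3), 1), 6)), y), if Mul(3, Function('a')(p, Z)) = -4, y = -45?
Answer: -53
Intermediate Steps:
Function('a')(p, Z) = Rational(-4, 3) (Function('a')(p, Z) = Mul(Rational(1, 3), -4) = Rational(-4, 3))
Add(Mul(6, Function('a')(Function('K')(Function('j')(3), 1), 6)), y) = Add(Mul(6, Rational(-4, 3)), -45) = Add(-8, -45) = -53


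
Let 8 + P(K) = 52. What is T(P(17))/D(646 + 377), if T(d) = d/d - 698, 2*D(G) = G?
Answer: -1394/1023 ≈ -1.3627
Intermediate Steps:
D(G) = G/2
P(K) = 44 (P(K) = -8 + 52 = 44)
T(d) = -697 (T(d) = 1 - 698 = -697)
T(P(17))/D(646 + 377) = -697*2/(646 + 377) = -697/((½)*1023) = -697/1023/2 = -697*2/1023 = -1394/1023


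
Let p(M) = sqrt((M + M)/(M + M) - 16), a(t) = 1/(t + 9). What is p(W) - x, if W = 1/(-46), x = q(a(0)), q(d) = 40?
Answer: -40 + I*sqrt(15) ≈ -40.0 + 3.873*I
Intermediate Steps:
a(t) = 1/(9 + t)
x = 40
W = -1/46 (W = 1*(-1/46) = -1/46 ≈ -0.021739)
p(M) = I*sqrt(15) (p(M) = sqrt((2*M)/((2*M)) - 16) = sqrt((2*M)*(1/(2*M)) - 16) = sqrt(1 - 16) = sqrt(-15) = I*sqrt(15))
p(W) - x = I*sqrt(15) - 1*40 = I*sqrt(15) - 40 = -40 + I*sqrt(15)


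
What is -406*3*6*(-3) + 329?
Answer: 22253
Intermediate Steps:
-406*3*6*(-3) + 329 = -7308*(-3) + 329 = -406*(-54) + 329 = 21924 + 329 = 22253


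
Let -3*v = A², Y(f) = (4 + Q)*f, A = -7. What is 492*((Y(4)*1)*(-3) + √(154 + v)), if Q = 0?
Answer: -23616 + 164*√1239 ≈ -17843.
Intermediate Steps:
Y(f) = 4*f (Y(f) = (4 + 0)*f = 4*f)
v = -49/3 (v = -⅓*(-7)² = -⅓*49 = -49/3 ≈ -16.333)
492*((Y(4)*1)*(-3) + √(154 + v)) = 492*(((4*4)*1)*(-3) + √(154 - 49/3)) = 492*((16*1)*(-3) + √(413/3)) = 492*(16*(-3) + √1239/3) = 492*(-48 + √1239/3) = -23616 + 164*√1239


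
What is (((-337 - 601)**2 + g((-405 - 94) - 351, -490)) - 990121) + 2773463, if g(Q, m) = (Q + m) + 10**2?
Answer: 2661946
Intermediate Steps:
g(Q, m) = 100 + Q + m (g(Q, m) = (Q + m) + 100 = 100 + Q + m)
(((-337 - 601)**2 + g((-405 - 94) - 351, -490)) - 990121) + 2773463 = (((-337 - 601)**2 + (100 + ((-405 - 94) - 351) - 490)) - 990121) + 2773463 = (((-938)**2 + (100 + (-499 - 351) - 490)) - 990121) + 2773463 = ((879844 + (100 - 850 - 490)) - 990121) + 2773463 = ((879844 - 1240) - 990121) + 2773463 = (878604 - 990121) + 2773463 = -111517 + 2773463 = 2661946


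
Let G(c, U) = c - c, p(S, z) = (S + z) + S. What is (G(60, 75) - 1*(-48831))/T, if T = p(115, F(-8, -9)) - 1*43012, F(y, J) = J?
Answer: -48831/42791 ≈ -1.1412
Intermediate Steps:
p(S, z) = z + 2*S
G(c, U) = 0
T = -42791 (T = (-9 + 2*115) - 1*43012 = (-9 + 230) - 43012 = 221 - 43012 = -42791)
(G(60, 75) - 1*(-48831))/T = (0 - 1*(-48831))/(-42791) = (0 + 48831)*(-1/42791) = 48831*(-1/42791) = -48831/42791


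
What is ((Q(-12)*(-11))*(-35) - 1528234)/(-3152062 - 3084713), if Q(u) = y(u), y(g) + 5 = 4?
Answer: 1528619/6236775 ≈ 0.24510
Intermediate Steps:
y(g) = -1 (y(g) = -5 + 4 = -1)
Q(u) = -1
((Q(-12)*(-11))*(-35) - 1528234)/(-3152062 - 3084713) = (-1*(-11)*(-35) - 1528234)/(-3152062 - 3084713) = (11*(-35) - 1528234)/(-6236775) = (-385 - 1528234)*(-1/6236775) = -1528619*(-1/6236775) = 1528619/6236775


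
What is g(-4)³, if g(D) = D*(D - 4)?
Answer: 32768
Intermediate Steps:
g(D) = D*(-4 + D)
g(-4)³ = (-4*(-4 - 4))³ = (-4*(-8))³ = 32³ = 32768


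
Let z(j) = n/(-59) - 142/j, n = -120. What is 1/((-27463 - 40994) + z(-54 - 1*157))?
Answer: -12449/852187495 ≈ -1.4608e-5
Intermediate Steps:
z(j) = 120/59 - 142/j (z(j) = -120/(-59) - 142/j = -120*(-1/59) - 142/j = 120/59 - 142/j)
1/((-27463 - 40994) + z(-54 - 1*157)) = 1/((-27463 - 40994) + (120/59 - 142/(-54 - 1*157))) = 1/(-68457 + (120/59 - 142/(-54 - 157))) = 1/(-68457 + (120/59 - 142/(-211))) = 1/(-68457 + (120/59 - 142*(-1/211))) = 1/(-68457 + (120/59 + 142/211)) = 1/(-68457 + 33698/12449) = 1/(-852187495/12449) = -12449/852187495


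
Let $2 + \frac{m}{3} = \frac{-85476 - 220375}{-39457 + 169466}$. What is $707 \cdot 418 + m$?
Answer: $\frac{38419342127}{130009} \approx 2.9551 \cdot 10^{5}$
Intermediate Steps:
$m = - \frac{1697607}{130009}$ ($m = -6 + 3 \frac{-85476 - 220375}{-39457 + 169466} = -6 + 3 \left(- \frac{305851}{130009}\right) = -6 - \frac{917553}{130009} = - \frac{1697607}{130009} \approx -13.058$)
$707 \cdot 418 + m = 707 \cdot 418 - \frac{1697607}{130009} = 295526 - \frac{1697607}{130009} = \frac{38419342127}{130009}$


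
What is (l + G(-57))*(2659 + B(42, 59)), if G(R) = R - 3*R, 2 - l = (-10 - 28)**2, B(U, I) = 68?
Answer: -3621456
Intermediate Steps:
l = -1442 (l = 2 - (-10 - 28)**2 = 2 - 1*(-38)**2 = 2 - 1*1444 = 2 - 1444 = -1442)
G(R) = -2*R
(l + G(-57))*(2659 + B(42, 59)) = (-1442 - 2*(-57))*(2659 + 68) = (-1442 + 114)*2727 = -1328*2727 = -3621456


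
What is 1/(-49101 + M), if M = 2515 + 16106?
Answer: -1/30480 ≈ -3.2808e-5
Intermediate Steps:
M = 18621
1/(-49101 + M) = 1/(-49101 + 18621) = 1/(-30480) = -1/30480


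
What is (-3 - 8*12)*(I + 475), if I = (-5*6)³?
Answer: 2625975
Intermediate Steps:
I = -27000 (I = (-30)³ = -27000)
(-3 - 8*12)*(I + 475) = (-3 - 8*12)*(-27000 + 475) = (-3 - 96)*(-26525) = -99*(-26525) = 2625975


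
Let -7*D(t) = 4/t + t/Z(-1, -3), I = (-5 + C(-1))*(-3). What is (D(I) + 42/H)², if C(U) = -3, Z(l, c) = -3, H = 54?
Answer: 57121/15876 ≈ 3.5979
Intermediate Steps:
I = 24 (I = (-5 - 3)*(-3) = -8*(-3) = 24)
D(t) = -4/(7*t) + t/21 (D(t) = -(4/t + t/(-3))/7 = -(4/t + t*(-⅓))/7 = -(4/t - t/3)/7 = -4/(7*t) + t/21)
(D(I) + 42/H)² = ((1/21)*(-12 + 24²)/24 + 42/54)² = ((1/21)*(1/24)*(-12 + 576) + 42*(1/54))² = ((1/21)*(1/24)*564 + 7/9)² = (47/42 + 7/9)² = (239/126)² = 57121/15876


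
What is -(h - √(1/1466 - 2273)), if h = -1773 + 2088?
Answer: -315 + I*√4885030122/1466 ≈ -315.0 + 47.676*I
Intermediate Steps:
h = 315
-(h - √(1/1466 - 2273)) = -(315 - √(1/1466 - 2273)) = -(315 - √(-3332217/1466)) = -(315 - I*√4885030122/1466) = -315 + I*√4885030122/1466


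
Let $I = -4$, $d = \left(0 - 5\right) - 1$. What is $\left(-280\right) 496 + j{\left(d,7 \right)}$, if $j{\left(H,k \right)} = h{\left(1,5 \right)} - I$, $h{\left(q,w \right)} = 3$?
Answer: $-138873$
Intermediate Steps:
$d = -6$ ($d = -5 - 1 = -6$)
$j{\left(H,k \right)} = 7$ ($j{\left(H,k \right)} = 3 - -4 = 3 + 4 = 7$)
$\left(-280\right) 496 + j{\left(d,7 \right)} = \left(-280\right) 496 + 7 = -138880 + 7 = -138873$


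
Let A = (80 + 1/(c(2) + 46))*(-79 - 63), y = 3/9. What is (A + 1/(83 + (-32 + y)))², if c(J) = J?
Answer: 440945863661521/3415104 ≈ 1.2912e+8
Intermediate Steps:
y = ⅓ (y = 3*(⅑) = ⅓ ≈ 0.33333)
A = -272711/24 (A = (80 + 1/(2 + 46))*(-79 - 63) = (80 + 1/48)*(-142) = (3841/48)*(-142) = -272711/24 ≈ -11363.)
(A + 1/(83 + (-32 + y)))² = (-272711/24 + 1/(83 + (-32 + ⅓)))² = (-272711/24 + 1/(83 - 95/3))² = (-272711/24 + 1/(154/3))² = (-272711/24 + 3/154)² = (-20998711/1848)² = 440945863661521/3415104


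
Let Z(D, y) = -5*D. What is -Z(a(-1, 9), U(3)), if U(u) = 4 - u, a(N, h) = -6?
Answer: -30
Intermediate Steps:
-Z(a(-1, 9), U(3)) = -(-5)*(-6) = -1*30 = -30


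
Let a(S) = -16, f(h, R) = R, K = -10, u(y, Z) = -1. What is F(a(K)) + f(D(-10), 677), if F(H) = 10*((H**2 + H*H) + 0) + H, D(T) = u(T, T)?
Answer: 5781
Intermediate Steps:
D(T) = -1
F(H) = H + 20*H**2 (F(H) = 10*((H**2 + H**2) + 0) + H = 10*(2*H**2 + 0) + H = 10*(2*H**2) + H = 20*H**2 + H = H + 20*H**2)
F(a(K)) + f(D(-10), 677) = -16*(1 + 20*(-16)) + 677 = -16*(1 - 320) + 677 = -16*(-319) + 677 = 5104 + 677 = 5781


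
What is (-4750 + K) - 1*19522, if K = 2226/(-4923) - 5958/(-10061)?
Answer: -400730859656/16510101 ≈ -24272.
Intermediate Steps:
K = 2311816/16510101 (K = 2226*(-1/4923) - 5958*(-1/10061) = -742/1641 + 5958/10061 = 2311816/16510101 ≈ 0.14002)
(-4750 + K) - 1*19522 = (-4750 + 2311816/16510101) - 1*19522 = -78420667934/16510101 - 19522 = -400730859656/16510101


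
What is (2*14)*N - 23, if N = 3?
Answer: 61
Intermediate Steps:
(2*14)*N - 23 = (2*14)*3 - 23 = 28*3 - 23 = 84 - 23 = 61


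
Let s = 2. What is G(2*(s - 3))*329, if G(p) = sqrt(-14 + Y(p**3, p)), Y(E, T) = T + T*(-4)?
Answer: 658*I*sqrt(2) ≈ 930.55*I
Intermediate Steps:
Y(E, T) = -3*T (Y(E, T) = T - 4*T = -3*T)
G(p) = sqrt(-14 - 3*p)
G(2*(s - 3))*329 = sqrt(-14 - 6*(2 - 3))*329 = sqrt(-14 - 6*(-1))*329 = sqrt(-14 - 3*(-2))*329 = sqrt(-14 + 6)*329 = sqrt(-8)*329 = (2*I*sqrt(2))*329 = 658*I*sqrt(2)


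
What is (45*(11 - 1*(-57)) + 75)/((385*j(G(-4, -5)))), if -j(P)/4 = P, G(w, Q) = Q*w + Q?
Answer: -19/140 ≈ -0.13571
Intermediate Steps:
G(w, Q) = Q + Q*w
j(P) = -4*P
(45*(11 - 1*(-57)) + 75)/((385*j(G(-4, -5)))) = (45*(11 - 1*(-57)) + 75)/((385*(-(-20)*(1 - 4)))) = (45*(11 + 57) + 75)/((385*(-(-20)*(-3)))) = (45*68 + 75)/((385*(-4*15))) = (3060 + 75)/((385*(-60))) = 3135/(-23100) = 3135*(-1/23100) = -19/140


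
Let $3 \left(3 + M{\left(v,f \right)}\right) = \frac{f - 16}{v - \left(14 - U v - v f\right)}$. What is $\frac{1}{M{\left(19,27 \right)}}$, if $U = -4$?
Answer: $- \frac{1326}{3967} \approx -0.33426$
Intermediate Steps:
$M{\left(v,f \right)} = -3 + \frac{-16 + f}{3 \left(-14 - 3 v + f v\right)}$ ($M{\left(v,f \right)} = -3 + \frac{\left(f - 16\right) \frac{1}{v - \left(14 + 4 v - v f\right)}}{3} = -3 + \frac{\left(-16 + f\right) \frac{1}{v - \left(14 + 4 v - f v\right)}}{3} = -3 + \frac{\left(-16 + f\right) \frac{1}{-14 - 3 v + f v}}{3} = -3 + \frac{\frac{1}{-14 - 3 v + f v} \left(-16 + f\right)}{3} = -3 + \frac{-16 + f}{3 \left(-14 - 3 v + f v\right)}$)
$\frac{1}{M{\left(19,27 \right)}} = \frac{1}{\frac{1}{3} \frac{1}{-14 - 57 + 27 \cdot 19} \left(110 + 27 + 27 \cdot 19 - 243 \cdot 19\right)} = \frac{1}{\frac{1}{3} \frac{1}{-14 - 57 + 513} \left(110 + 27 + 513 - 4617\right)} = \frac{1}{\frac{1}{3} \cdot \frac{1}{442} \left(-3967\right)} = \frac{1}{- \frac{3967}{1326}} = - \frac{1326}{3967}$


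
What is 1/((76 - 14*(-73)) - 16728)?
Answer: -1/15630 ≈ -6.3980e-5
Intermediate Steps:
1/((76 - 14*(-73)) - 16728) = 1/((76 + 1022) - 16728) = 1/(1098 - 16728) = 1/(-15630) = -1/15630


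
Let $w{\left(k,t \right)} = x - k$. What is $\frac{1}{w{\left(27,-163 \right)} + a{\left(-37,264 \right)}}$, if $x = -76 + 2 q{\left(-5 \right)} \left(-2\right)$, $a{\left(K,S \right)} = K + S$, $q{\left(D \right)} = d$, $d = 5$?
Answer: $\frac{1}{104} \approx 0.0096154$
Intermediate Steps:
$q{\left(D \right)} = 5$
$x = -96$ ($x = -76 + 2 \cdot 5 \left(-2\right) = -76 + 10 \left(-2\right) = -76 - 20 = -96$)
$w{\left(k,t \right)} = -96 - k$
$\frac{1}{w{\left(27,-163 \right)} + a{\left(-37,264 \right)}} = \frac{1}{\left(-96 - 27\right) + \left(-37 + 264\right)} = \frac{1}{\left(-96 - 27\right) + 227} = \frac{1}{-123 + 227} = \frac{1}{104}$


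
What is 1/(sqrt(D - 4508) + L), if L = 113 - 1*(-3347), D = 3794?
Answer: 1730/5986157 - I*sqrt(714)/11972314 ≈ 0.000289 - 2.2319e-6*I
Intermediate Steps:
L = 3460 (L = 113 + 3347 = 3460)
1/(sqrt(D - 4508) + L) = 1/(sqrt(3794 - 4508) + 3460) = 1/(sqrt(-714) + 3460) = 1/(I*sqrt(714) + 3460) = 1/(3460 + I*sqrt(714))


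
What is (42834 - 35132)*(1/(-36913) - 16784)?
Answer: -4771757101686/36913 ≈ -1.2927e+8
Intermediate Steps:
(42834 - 35132)*(1/(-36913) - 16784) = 7702*(-1/36913 - 16784) = 7702*(-619547793/36913) = -4771757101686/36913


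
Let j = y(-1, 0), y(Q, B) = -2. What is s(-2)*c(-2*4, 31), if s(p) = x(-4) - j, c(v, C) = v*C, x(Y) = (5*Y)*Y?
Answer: -20336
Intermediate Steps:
j = -2
x(Y) = 5*Y²
c(v, C) = C*v
s(p) = 82 (s(p) = 5*(-4)² - 1*(-2) = 5*16 + 2 = 80 + 2 = 82)
s(-2)*c(-2*4, 31) = 82*(31*(-2*4)) = 82*(31*(-8)) = 82*(-248) = -20336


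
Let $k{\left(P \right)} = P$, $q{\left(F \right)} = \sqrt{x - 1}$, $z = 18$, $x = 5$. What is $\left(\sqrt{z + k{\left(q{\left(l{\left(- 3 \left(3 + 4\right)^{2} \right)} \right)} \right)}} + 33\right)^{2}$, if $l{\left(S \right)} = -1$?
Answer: $1109 + 132 \sqrt{5} \approx 1404.2$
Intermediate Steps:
$q{\left(F \right)} = 2$ ($q{\left(F \right)} = \sqrt{5 - 1} = \sqrt{4} = 2$)
$\left(\sqrt{z + k{\left(q{\left(l{\left(- 3 \left(3 + 4\right)^{2} \right)} \right)} \right)}} + 33\right)^{2} = \left(\sqrt{18 + 2} + 33\right)^{2} = \left(\sqrt{20} + 33\right)^{2} = \left(2 \sqrt{5} + 33\right)^{2} = \left(33 + 2 \sqrt{5}\right)^{2}$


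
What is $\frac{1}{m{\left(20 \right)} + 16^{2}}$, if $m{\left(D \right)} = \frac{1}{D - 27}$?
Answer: $\frac{7}{1791} \approx 0.0039084$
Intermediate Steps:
$m{\left(D \right)} = \frac{1}{-27 + D}$
$\frac{1}{m{\left(20 \right)} + 16^{2}} = \frac{1}{\frac{1}{-27 + 20} + 16^{2}} = \frac{1}{\frac{1}{-7} + 256} = \frac{1}{- \frac{1}{7} + 256} = \frac{1}{\frac{1791}{7}} = \frac{7}{1791}$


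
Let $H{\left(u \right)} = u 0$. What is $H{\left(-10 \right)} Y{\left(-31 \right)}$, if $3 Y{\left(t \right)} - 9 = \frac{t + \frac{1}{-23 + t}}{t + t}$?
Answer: $0$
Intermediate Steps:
$H{\left(u \right)} = 0$
$Y{\left(t \right)} = 3 + \frac{t + \frac{1}{-23 + t}}{6 t}$ ($Y{\left(t \right)} = 3 + \frac{\left(t + \frac{1}{-23 + t}\right) \frac{1}{t + t}}{3} = 3 + \frac{\left(t + \frac{1}{-23 + t}\right) \frac{1}{2 t}}{3} = 3 + \frac{\frac{1}{2} \frac{1}{t} \left(t + \frac{1}{-23 + t}\right)}{3} = 3 + \frac{t + \frac{1}{-23 + t}}{6 t}$)
$H{\left(-10 \right)} Y{\left(-31 \right)} = 0 \frac{1 - -13547 + 19 \left(-31\right)^{2}}{6 \left(-31\right) \left(-23 - 31\right)} = 0 \cdot \frac{1}{6} \left(- \frac{1}{31}\right) \frac{1}{-54} \left(1 + 13547 + 19 \cdot 961\right) = 0 \cdot \frac{1}{6} \left(- \frac{1}{31}\right) \left(- \frac{1}{54}\right) \left(1 + 13547 + 18259\right) = 0 \cdot \frac{1}{6} \left(- \frac{1}{31}\right) \left(- \frac{1}{54}\right) 31807 = 0 \cdot \frac{31807}{10044} = 0$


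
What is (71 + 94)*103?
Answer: 16995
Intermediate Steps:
(71 + 94)*103 = 165*103 = 16995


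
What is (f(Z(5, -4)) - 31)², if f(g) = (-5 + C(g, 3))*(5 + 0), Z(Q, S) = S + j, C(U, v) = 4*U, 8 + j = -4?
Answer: 141376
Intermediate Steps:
j = -12 (j = -8 - 4 = -12)
Z(Q, S) = -12 + S (Z(Q, S) = S - 12 = -12 + S)
f(g) = -25 + 20*g (f(g) = (-5 + 4*g)*(5 + 0) = (-5 + 4*g)*5 = -25 + 20*g)
(f(Z(5, -4)) - 31)² = ((-25 + 20*(-12 - 4)) - 31)² = ((-25 + 20*(-16)) - 31)² = ((-25 - 320) - 31)² = (-345 - 31)² = (-376)² = 141376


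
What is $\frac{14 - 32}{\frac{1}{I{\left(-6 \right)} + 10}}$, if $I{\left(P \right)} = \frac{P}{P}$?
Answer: $-198$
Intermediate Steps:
$I{\left(P \right)} = 1$
$\frac{14 - 32}{\frac{1}{I{\left(-6 \right)} + 10}} = \frac{14 - 32}{\frac{1}{1 + 10}} = \frac{1}{\frac{1}{11}} \left(-18\right) = 11 \left(-18\right) = -198$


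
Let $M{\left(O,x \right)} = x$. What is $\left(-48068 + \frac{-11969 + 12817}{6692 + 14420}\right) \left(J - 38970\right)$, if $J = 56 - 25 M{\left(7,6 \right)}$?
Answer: $\frac{4955320980144}{2639} \approx 1.8777 \cdot 10^{9}$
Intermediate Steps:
$J = -94$ ($J = 56 - 150 = -94$)
$\left(-48068 + \frac{-11969 + 12817}{6692 + 14420}\right) \left(J - 38970\right) = \left(-48068 + \frac{-11969 + 12817}{6692 + 14420}\right) \left(-94 - 38970\right) = \left(-48068 + \frac{848}{21112}\right) \left(-39064\right) = \left(-48068 + 848 \cdot \frac{1}{21112}\right) \left(-39064\right) = \left(-48068 + \frac{106}{2639}\right) \left(-39064\right) = \left(- \frac{126851346}{2639}\right) \left(-39064\right) = \frac{4955320980144}{2639}$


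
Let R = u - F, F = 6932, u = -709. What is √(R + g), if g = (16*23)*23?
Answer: √823 ≈ 28.688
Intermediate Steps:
g = 8464 (g = 368*23 = 8464)
R = -7641 (R = -709 - 1*6932 = -709 - 6932 = -7641)
√(R + g) = √(-7641 + 8464) = √823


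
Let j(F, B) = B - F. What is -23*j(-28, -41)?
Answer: 299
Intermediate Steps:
-23*j(-28, -41) = -23*(-41 - 1*(-28)) = -23*(-41 + 28) = -23*(-13) = 299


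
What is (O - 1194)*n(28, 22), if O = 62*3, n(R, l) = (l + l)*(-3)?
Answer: 133056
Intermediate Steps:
n(R, l) = -6*l (n(R, l) = (2*l)*(-3) = -6*l)
O = 186
(O - 1194)*n(28, 22) = (186 - 1194)*(-6*22) = -1008*(-132) = 133056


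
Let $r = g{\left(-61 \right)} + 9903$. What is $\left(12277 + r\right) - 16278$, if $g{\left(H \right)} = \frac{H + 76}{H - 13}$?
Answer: $\frac{436733}{74} \approx 5901.8$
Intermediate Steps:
$g{\left(H \right)} = \frac{76 + H}{-13 + H}$
$r = \frac{732807}{74}$ ($r = \frac{76 - 61}{-13 - 61} + 9903 = \frac{1}{-74} \cdot 15 + 9903 = \left(- \frac{1}{74}\right) 15 + 9903 = - \frac{15}{74} + 9903 = \frac{732807}{74} \approx 9902.8$)
$\left(12277 + r\right) - 16278 = \left(12277 + \frac{732807}{74}\right) - 16278 = \frac{1641305}{74} - 16278 = \frac{436733}{74}$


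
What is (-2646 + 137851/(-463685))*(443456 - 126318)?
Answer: -389143663110818/463685 ≈ -8.3924e+8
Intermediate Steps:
(-2646 + 137851/(-463685))*(443456 - 126318) = (-2646 + 137851*(-1/463685))*317138 = (-2646 - 137851/463685)*317138 = -1227048361/463685*317138 = -389143663110818/463685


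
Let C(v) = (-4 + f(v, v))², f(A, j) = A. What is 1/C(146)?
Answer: 1/20164 ≈ 4.9593e-5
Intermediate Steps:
C(v) = (-4 + v)²
1/C(146) = 1/((-4 + 146)²) = 1/(142²) = 1/20164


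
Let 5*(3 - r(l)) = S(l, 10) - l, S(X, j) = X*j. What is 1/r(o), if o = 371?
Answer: -5/3324 ≈ -0.0015042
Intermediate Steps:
r(l) = 3 - 9*l/5 (r(l) = 3 - (l*10 - l)/5 = 3 - (10*l - l)/5 = 3 - 9*l/5)
1/r(o) = 1/(3 - 9/5*371) = 1/(3 - 3339/5) = 1/(-3324/5) = -5/3324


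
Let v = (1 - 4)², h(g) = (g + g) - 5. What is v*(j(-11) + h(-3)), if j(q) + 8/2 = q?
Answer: -234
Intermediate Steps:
j(q) = -4 + q
h(g) = -5 + 2*g (h(g) = 2*g - 5 = -5 + 2*g)
v = 9 (v = (-3)² = 9)
v*(j(-11) + h(-3)) = 9*((-4 - 11) + (-5 + 2*(-3))) = 9*(-15 + (-5 - 6)) = 9*(-15 - 11) = 9*(-26) = -234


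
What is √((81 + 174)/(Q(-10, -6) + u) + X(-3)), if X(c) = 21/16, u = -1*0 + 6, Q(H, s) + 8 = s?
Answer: I*√489/4 ≈ 5.5283*I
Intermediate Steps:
Q(H, s) = -8 + s
u = 6 (u = 0 + 6 = 6)
X(c) = 21/16 (X(c) = 21*(1/16) = 21/16)
√((81 + 174)/(Q(-10, -6) + u) + X(-3)) = √((81 + 174)/((-8 - 6) + 6) + 21/16) = √(255/(-14 + 6) + 21/16) = √(255/(-8) + 21/16) = √(255*(-⅛) + 21/16) = √(-255/8 + 21/16) = √(-489/16) = I*√489/4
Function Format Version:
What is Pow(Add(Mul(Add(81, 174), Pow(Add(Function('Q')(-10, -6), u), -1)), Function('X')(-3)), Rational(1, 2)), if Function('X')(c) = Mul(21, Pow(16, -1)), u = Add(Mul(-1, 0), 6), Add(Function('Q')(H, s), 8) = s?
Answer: Mul(Rational(1, 4), I, Pow(489, Rational(1, 2))) ≈ Mul(5.5283, I)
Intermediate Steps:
Function('Q')(H, s) = Add(-8, s)
u = 6 (u = Add(0, 6) = 6)
Function('X')(c) = Rational(21, 16) (Function('X')(c) = Mul(21, Rational(1, 16)) = Rational(21, 16))
Pow(Add(Mul(Add(81, 174), Pow(Add(Function('Q')(-10, -6), u), -1)), Function('X')(-3)), Rational(1, 2)) = Pow(Add(Mul(Add(81, 174), Pow(Add(Add(-8, -6), 6), -1)), Rational(21, 16)), Rational(1, 2)) = Pow(Add(Mul(255, Pow(Add(-14, 6), -1)), Rational(21, 16)), Rational(1, 2)) = Pow(Add(Mul(255, Pow(-8, -1)), Rational(21, 16)), Rational(1, 2)) = Pow(Add(Mul(255, Rational(-1, 8)), Rational(21, 16)), Rational(1, 2)) = Pow(Add(Rational(-255, 8), Rational(21, 16)), Rational(1, 2)) = Pow(Rational(-489, 16), Rational(1, 2)) = Mul(Rational(1, 4), I, Pow(489, Rational(1, 2)))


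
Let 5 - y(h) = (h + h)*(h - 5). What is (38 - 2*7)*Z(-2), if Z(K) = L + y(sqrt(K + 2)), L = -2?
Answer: 72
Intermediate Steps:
y(h) = 5 - 2*h*(-5 + h) (y(h) = 5 - (h + h)*(h - 5) = 5 - 2*h*(-5 + h))
Z(K) = -1 - 2*K + 10*sqrt(2 + K) (Z(K) = -2 + (5 - (4 + 2*K) + 10*sqrt(K + 2)) = -2 + (5 - (4 + 2*K) + 10*sqrt(2 + K)) = -2 + (5 - 2*(2 + K) + 10*sqrt(2 + K)) = -2 + (5 + (-4 - 2*K) + 10*sqrt(2 + K)) = -2 + (1 - 2*K + 10*sqrt(2 + K)) = -1 - 2*K + 10*sqrt(2 + K))
(38 - 2*7)*Z(-2) = (38 - 2*7)*(-1 - 2*(-2) + 10*sqrt(2 - 2)) = (38 - 14)*(-1 + 4 + 10*sqrt(0)) = 24*(-1 + 4 + 10*0) = 24*(-1 + 4 + 0) = 24*3 = 72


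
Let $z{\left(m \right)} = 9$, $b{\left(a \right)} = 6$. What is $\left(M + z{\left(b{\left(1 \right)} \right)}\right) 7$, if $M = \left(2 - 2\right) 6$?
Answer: $63$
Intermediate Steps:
$M = 0$ ($M = 0 \cdot 6 = 0$)
$\left(M + z{\left(b{\left(1 \right)} \right)}\right) 7 = \left(0 + 9\right) 7 = 9 \cdot 7 = 63$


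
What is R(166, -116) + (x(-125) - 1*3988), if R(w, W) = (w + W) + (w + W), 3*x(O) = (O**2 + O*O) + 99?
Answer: 19685/3 ≈ 6561.7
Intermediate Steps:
x(O) = 33 + 2*O**2/3 (x(O) = ((O**2 + O*O) + 99)/3 = ((O**2 + O**2) + 99)/3 = (2*O**2 + 99)/3 = (99 + 2*O**2)/3 = 33 + 2*O**2/3)
R(w, W) = 2*W + 2*w (R(w, W) = (W + w) + (W + w) = 2*W + 2*w)
R(166, -116) + (x(-125) - 1*3988) = (2*(-116) + 2*166) + ((33 + (2/3)*(-125)**2) - 1*3988) = (-232 + 332) + ((33 + (2/3)*15625) - 3988) = 100 + ((33 + 31250/3) - 3988) = 100 + (31349/3 - 3988) = 100 + 19385/3 = 19685/3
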